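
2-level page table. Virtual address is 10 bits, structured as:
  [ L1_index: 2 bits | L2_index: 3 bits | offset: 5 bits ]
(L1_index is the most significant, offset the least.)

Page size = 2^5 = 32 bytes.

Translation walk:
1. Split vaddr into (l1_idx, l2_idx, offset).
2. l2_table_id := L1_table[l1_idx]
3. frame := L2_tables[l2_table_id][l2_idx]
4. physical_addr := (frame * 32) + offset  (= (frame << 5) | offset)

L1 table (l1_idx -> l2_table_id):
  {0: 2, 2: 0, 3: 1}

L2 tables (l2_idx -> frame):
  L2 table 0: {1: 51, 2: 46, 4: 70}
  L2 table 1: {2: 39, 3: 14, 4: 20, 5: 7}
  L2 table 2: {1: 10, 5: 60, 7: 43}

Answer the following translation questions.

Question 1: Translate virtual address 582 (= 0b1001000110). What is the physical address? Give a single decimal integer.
Answer: 1478

Derivation:
vaddr = 582 = 0b1001000110
Split: l1_idx=2, l2_idx=2, offset=6
L1[2] = 0
L2[0][2] = 46
paddr = 46 * 32 + 6 = 1478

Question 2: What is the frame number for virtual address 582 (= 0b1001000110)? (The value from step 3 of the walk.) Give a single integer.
Answer: 46

Derivation:
vaddr = 582: l1_idx=2, l2_idx=2
L1[2] = 0; L2[0][2] = 46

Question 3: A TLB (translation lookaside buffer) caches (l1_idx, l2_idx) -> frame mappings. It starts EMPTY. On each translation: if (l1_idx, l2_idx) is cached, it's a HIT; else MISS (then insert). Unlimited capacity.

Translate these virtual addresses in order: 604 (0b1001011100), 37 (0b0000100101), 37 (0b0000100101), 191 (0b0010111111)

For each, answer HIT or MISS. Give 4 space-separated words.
vaddr=604: (2,2) not in TLB -> MISS, insert
vaddr=37: (0,1) not in TLB -> MISS, insert
vaddr=37: (0,1) in TLB -> HIT
vaddr=191: (0,5) not in TLB -> MISS, insert

Answer: MISS MISS HIT MISS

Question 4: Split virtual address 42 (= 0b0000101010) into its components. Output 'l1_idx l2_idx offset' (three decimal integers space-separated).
vaddr = 42 = 0b0000101010
  top 2 bits -> l1_idx = 0
  next 3 bits -> l2_idx = 1
  bottom 5 bits -> offset = 10

Answer: 0 1 10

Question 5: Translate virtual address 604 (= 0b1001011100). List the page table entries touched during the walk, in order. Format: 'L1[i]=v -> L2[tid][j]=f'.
Answer: L1[2]=0 -> L2[0][2]=46

Derivation:
vaddr = 604 = 0b1001011100
Split: l1_idx=2, l2_idx=2, offset=28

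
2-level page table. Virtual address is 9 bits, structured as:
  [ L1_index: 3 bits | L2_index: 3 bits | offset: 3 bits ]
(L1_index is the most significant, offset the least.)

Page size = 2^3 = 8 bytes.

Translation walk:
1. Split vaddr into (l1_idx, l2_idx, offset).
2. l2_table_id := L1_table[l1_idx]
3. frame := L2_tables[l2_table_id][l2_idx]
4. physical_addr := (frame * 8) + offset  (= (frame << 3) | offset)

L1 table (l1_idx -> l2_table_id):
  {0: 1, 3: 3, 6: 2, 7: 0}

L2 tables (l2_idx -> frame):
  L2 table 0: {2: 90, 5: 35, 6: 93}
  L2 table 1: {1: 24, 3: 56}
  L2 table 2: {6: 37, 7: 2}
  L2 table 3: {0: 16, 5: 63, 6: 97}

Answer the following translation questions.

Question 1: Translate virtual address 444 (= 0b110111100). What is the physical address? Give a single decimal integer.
Answer: 20

Derivation:
vaddr = 444 = 0b110111100
Split: l1_idx=6, l2_idx=7, offset=4
L1[6] = 2
L2[2][7] = 2
paddr = 2 * 8 + 4 = 20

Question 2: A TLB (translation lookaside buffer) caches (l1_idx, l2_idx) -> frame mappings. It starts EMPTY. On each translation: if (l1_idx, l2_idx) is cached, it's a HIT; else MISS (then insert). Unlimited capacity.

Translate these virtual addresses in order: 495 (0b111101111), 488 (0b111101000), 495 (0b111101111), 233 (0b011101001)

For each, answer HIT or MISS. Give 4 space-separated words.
Answer: MISS HIT HIT MISS

Derivation:
vaddr=495: (7,5) not in TLB -> MISS, insert
vaddr=488: (7,5) in TLB -> HIT
vaddr=495: (7,5) in TLB -> HIT
vaddr=233: (3,5) not in TLB -> MISS, insert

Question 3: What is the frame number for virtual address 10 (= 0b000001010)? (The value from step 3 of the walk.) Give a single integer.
Answer: 24

Derivation:
vaddr = 10: l1_idx=0, l2_idx=1
L1[0] = 1; L2[1][1] = 24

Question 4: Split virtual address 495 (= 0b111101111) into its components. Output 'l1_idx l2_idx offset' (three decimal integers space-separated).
vaddr = 495 = 0b111101111
  top 3 bits -> l1_idx = 7
  next 3 bits -> l2_idx = 5
  bottom 3 bits -> offset = 7

Answer: 7 5 7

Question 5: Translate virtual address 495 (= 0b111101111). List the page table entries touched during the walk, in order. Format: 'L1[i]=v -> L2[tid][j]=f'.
vaddr = 495 = 0b111101111
Split: l1_idx=7, l2_idx=5, offset=7

Answer: L1[7]=0 -> L2[0][5]=35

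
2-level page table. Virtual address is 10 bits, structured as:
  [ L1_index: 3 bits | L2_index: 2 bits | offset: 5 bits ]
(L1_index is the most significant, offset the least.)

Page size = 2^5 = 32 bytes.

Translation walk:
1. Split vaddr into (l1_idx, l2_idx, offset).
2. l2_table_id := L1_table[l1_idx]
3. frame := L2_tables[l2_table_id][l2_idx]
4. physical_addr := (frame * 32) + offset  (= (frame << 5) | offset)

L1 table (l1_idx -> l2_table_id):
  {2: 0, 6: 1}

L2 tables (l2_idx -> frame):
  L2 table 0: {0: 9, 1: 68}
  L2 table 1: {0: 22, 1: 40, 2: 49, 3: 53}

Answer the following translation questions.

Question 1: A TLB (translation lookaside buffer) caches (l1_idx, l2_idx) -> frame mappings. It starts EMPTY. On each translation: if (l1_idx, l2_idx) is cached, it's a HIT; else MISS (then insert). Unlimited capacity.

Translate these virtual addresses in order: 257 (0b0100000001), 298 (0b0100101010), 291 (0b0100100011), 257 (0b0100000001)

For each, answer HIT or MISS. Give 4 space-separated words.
Answer: MISS MISS HIT HIT

Derivation:
vaddr=257: (2,0) not in TLB -> MISS, insert
vaddr=298: (2,1) not in TLB -> MISS, insert
vaddr=291: (2,1) in TLB -> HIT
vaddr=257: (2,0) in TLB -> HIT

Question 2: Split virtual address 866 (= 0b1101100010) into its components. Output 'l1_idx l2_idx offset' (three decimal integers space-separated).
Answer: 6 3 2

Derivation:
vaddr = 866 = 0b1101100010
  top 3 bits -> l1_idx = 6
  next 2 bits -> l2_idx = 3
  bottom 5 bits -> offset = 2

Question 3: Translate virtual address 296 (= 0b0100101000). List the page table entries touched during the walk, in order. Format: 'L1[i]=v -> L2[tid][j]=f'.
vaddr = 296 = 0b0100101000
Split: l1_idx=2, l2_idx=1, offset=8

Answer: L1[2]=0 -> L2[0][1]=68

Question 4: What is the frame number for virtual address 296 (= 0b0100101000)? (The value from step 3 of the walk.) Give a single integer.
Answer: 68

Derivation:
vaddr = 296: l1_idx=2, l2_idx=1
L1[2] = 0; L2[0][1] = 68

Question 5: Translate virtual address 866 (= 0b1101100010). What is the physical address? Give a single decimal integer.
vaddr = 866 = 0b1101100010
Split: l1_idx=6, l2_idx=3, offset=2
L1[6] = 1
L2[1][3] = 53
paddr = 53 * 32 + 2 = 1698

Answer: 1698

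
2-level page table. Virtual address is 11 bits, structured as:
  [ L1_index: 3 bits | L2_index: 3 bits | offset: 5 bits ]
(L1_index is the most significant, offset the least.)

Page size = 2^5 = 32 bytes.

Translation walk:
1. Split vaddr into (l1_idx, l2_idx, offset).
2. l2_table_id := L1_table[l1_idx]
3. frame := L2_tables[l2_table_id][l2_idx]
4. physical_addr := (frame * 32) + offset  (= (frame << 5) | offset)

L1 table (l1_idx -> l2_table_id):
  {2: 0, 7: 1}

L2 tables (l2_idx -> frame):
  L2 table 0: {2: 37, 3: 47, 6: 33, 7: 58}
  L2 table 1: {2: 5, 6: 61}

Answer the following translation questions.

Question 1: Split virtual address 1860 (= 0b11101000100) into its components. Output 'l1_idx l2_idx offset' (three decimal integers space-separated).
vaddr = 1860 = 0b11101000100
  top 3 bits -> l1_idx = 7
  next 3 bits -> l2_idx = 2
  bottom 5 bits -> offset = 4

Answer: 7 2 4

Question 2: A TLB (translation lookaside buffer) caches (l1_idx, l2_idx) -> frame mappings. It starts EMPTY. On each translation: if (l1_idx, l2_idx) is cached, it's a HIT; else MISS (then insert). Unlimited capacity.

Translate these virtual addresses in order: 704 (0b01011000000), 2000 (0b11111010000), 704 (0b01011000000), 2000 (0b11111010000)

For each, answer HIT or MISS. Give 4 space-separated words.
vaddr=704: (2,6) not in TLB -> MISS, insert
vaddr=2000: (7,6) not in TLB -> MISS, insert
vaddr=704: (2,6) in TLB -> HIT
vaddr=2000: (7,6) in TLB -> HIT

Answer: MISS MISS HIT HIT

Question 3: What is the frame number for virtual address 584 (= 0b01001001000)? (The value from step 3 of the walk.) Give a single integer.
Answer: 37

Derivation:
vaddr = 584: l1_idx=2, l2_idx=2
L1[2] = 0; L2[0][2] = 37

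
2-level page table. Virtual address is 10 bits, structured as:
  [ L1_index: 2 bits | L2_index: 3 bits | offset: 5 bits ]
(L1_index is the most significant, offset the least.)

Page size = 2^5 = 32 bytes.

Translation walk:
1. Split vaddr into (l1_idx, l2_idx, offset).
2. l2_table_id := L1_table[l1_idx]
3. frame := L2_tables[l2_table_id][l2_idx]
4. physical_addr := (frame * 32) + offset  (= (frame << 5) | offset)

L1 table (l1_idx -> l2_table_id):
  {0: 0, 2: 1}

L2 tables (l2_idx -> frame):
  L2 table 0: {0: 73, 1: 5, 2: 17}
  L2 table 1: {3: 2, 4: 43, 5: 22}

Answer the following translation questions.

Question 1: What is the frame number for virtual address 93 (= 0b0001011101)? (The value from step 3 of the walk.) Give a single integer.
vaddr = 93: l1_idx=0, l2_idx=2
L1[0] = 0; L2[0][2] = 17

Answer: 17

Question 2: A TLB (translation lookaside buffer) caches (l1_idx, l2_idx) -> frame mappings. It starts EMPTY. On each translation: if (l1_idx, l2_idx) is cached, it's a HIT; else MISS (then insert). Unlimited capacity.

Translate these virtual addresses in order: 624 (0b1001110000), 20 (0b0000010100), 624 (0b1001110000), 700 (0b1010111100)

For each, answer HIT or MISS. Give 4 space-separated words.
vaddr=624: (2,3) not in TLB -> MISS, insert
vaddr=20: (0,0) not in TLB -> MISS, insert
vaddr=624: (2,3) in TLB -> HIT
vaddr=700: (2,5) not in TLB -> MISS, insert

Answer: MISS MISS HIT MISS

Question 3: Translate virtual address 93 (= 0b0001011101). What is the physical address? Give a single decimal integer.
Answer: 573

Derivation:
vaddr = 93 = 0b0001011101
Split: l1_idx=0, l2_idx=2, offset=29
L1[0] = 0
L2[0][2] = 17
paddr = 17 * 32 + 29 = 573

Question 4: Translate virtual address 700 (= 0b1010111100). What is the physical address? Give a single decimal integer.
Answer: 732

Derivation:
vaddr = 700 = 0b1010111100
Split: l1_idx=2, l2_idx=5, offset=28
L1[2] = 1
L2[1][5] = 22
paddr = 22 * 32 + 28 = 732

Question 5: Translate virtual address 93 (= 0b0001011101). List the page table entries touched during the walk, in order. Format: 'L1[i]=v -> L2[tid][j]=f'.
vaddr = 93 = 0b0001011101
Split: l1_idx=0, l2_idx=2, offset=29

Answer: L1[0]=0 -> L2[0][2]=17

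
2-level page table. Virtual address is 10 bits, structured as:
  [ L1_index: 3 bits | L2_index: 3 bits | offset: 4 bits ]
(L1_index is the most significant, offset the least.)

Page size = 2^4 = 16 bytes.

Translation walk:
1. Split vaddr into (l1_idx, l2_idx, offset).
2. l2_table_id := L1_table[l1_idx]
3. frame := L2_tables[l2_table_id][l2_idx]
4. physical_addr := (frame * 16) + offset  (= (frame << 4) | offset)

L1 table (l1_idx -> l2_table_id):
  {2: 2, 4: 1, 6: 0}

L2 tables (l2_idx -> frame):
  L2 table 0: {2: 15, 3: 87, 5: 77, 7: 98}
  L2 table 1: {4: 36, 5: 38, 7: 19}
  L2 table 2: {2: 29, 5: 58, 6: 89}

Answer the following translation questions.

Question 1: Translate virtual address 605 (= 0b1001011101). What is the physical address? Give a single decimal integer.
vaddr = 605 = 0b1001011101
Split: l1_idx=4, l2_idx=5, offset=13
L1[4] = 1
L2[1][5] = 38
paddr = 38 * 16 + 13 = 621

Answer: 621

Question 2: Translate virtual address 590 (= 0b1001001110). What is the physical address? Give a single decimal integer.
vaddr = 590 = 0b1001001110
Split: l1_idx=4, l2_idx=4, offset=14
L1[4] = 1
L2[1][4] = 36
paddr = 36 * 16 + 14 = 590

Answer: 590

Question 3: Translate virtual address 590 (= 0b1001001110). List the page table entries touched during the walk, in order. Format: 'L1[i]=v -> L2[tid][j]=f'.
Answer: L1[4]=1 -> L2[1][4]=36

Derivation:
vaddr = 590 = 0b1001001110
Split: l1_idx=4, l2_idx=4, offset=14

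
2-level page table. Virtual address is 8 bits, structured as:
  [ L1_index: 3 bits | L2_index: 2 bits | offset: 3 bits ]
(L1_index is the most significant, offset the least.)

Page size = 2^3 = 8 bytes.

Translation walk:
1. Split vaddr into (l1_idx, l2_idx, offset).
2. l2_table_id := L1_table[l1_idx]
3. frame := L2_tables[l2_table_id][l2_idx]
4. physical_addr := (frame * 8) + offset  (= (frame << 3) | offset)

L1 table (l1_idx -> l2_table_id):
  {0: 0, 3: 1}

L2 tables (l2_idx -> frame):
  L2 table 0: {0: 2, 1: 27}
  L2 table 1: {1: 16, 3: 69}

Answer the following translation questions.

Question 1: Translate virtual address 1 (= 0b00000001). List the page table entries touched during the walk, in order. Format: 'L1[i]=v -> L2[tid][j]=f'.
vaddr = 1 = 0b00000001
Split: l1_idx=0, l2_idx=0, offset=1

Answer: L1[0]=0 -> L2[0][0]=2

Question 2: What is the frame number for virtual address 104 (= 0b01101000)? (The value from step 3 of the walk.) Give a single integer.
vaddr = 104: l1_idx=3, l2_idx=1
L1[3] = 1; L2[1][1] = 16

Answer: 16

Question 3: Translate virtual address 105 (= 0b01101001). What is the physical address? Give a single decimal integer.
vaddr = 105 = 0b01101001
Split: l1_idx=3, l2_idx=1, offset=1
L1[3] = 1
L2[1][1] = 16
paddr = 16 * 8 + 1 = 129

Answer: 129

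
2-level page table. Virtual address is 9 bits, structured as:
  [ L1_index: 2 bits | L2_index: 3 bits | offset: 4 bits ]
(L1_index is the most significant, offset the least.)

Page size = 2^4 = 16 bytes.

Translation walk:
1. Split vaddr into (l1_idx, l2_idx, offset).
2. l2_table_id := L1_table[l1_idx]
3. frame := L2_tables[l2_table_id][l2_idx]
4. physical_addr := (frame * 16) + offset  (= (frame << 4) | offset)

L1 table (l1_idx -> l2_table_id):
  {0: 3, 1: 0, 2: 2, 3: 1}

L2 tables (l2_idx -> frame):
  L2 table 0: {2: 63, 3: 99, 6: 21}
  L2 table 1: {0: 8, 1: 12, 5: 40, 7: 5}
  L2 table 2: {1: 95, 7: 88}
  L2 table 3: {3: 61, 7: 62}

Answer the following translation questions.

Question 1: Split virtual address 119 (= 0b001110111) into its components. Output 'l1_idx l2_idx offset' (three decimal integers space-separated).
vaddr = 119 = 0b001110111
  top 2 bits -> l1_idx = 0
  next 3 bits -> l2_idx = 7
  bottom 4 bits -> offset = 7

Answer: 0 7 7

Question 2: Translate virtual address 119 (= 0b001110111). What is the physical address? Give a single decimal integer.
Answer: 999

Derivation:
vaddr = 119 = 0b001110111
Split: l1_idx=0, l2_idx=7, offset=7
L1[0] = 3
L2[3][7] = 62
paddr = 62 * 16 + 7 = 999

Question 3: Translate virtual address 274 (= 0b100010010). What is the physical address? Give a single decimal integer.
Answer: 1522

Derivation:
vaddr = 274 = 0b100010010
Split: l1_idx=2, l2_idx=1, offset=2
L1[2] = 2
L2[2][1] = 95
paddr = 95 * 16 + 2 = 1522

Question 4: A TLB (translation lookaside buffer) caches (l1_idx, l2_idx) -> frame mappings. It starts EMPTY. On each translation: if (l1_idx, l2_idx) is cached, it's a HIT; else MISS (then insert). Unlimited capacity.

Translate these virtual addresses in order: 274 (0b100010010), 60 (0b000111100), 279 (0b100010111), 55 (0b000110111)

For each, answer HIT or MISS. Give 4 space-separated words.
Answer: MISS MISS HIT HIT

Derivation:
vaddr=274: (2,1) not in TLB -> MISS, insert
vaddr=60: (0,3) not in TLB -> MISS, insert
vaddr=279: (2,1) in TLB -> HIT
vaddr=55: (0,3) in TLB -> HIT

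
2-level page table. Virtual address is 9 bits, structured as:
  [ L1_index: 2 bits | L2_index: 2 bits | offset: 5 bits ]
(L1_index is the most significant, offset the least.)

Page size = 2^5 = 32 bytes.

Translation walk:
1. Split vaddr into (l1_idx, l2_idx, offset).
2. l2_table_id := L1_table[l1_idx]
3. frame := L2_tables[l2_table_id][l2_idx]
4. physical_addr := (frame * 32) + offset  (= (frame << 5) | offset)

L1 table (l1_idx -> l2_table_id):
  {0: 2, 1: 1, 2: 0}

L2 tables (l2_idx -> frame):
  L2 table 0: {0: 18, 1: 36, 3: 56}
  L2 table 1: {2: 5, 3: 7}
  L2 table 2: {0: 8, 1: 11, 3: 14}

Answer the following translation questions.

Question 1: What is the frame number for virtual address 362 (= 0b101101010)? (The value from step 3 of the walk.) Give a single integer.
vaddr = 362: l1_idx=2, l2_idx=3
L1[2] = 0; L2[0][3] = 56

Answer: 56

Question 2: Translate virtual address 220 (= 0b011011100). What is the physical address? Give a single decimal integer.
vaddr = 220 = 0b011011100
Split: l1_idx=1, l2_idx=2, offset=28
L1[1] = 1
L2[1][2] = 5
paddr = 5 * 32 + 28 = 188

Answer: 188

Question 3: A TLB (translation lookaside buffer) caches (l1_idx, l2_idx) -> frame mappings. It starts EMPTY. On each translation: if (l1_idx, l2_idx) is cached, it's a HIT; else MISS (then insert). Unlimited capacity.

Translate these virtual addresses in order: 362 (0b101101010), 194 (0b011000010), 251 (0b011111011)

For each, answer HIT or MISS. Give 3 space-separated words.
Answer: MISS MISS MISS

Derivation:
vaddr=362: (2,3) not in TLB -> MISS, insert
vaddr=194: (1,2) not in TLB -> MISS, insert
vaddr=251: (1,3) not in TLB -> MISS, insert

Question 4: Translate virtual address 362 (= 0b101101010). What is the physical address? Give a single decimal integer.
vaddr = 362 = 0b101101010
Split: l1_idx=2, l2_idx=3, offset=10
L1[2] = 0
L2[0][3] = 56
paddr = 56 * 32 + 10 = 1802

Answer: 1802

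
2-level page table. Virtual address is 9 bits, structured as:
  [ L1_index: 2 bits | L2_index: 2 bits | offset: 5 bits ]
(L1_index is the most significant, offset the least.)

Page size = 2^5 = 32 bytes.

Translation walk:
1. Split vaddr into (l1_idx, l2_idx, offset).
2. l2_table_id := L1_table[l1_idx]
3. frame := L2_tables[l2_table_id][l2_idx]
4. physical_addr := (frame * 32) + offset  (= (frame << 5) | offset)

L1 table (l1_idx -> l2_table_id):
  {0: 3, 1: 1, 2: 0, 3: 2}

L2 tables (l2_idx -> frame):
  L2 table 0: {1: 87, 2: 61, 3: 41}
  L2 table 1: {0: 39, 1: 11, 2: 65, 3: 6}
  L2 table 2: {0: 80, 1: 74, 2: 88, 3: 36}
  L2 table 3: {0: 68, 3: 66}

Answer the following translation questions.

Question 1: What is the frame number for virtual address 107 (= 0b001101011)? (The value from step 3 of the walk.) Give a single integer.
vaddr = 107: l1_idx=0, l2_idx=3
L1[0] = 3; L2[3][3] = 66

Answer: 66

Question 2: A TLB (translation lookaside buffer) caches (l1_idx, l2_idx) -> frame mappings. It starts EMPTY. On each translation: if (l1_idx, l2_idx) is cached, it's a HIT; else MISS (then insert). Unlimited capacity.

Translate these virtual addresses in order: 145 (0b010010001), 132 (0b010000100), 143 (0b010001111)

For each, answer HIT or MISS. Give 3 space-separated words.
Answer: MISS HIT HIT

Derivation:
vaddr=145: (1,0) not in TLB -> MISS, insert
vaddr=132: (1,0) in TLB -> HIT
vaddr=143: (1,0) in TLB -> HIT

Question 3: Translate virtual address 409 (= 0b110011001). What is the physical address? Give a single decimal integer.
Answer: 2585

Derivation:
vaddr = 409 = 0b110011001
Split: l1_idx=3, l2_idx=0, offset=25
L1[3] = 2
L2[2][0] = 80
paddr = 80 * 32 + 25 = 2585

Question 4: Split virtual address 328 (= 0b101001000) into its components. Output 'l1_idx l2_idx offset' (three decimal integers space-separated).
vaddr = 328 = 0b101001000
  top 2 bits -> l1_idx = 2
  next 2 bits -> l2_idx = 2
  bottom 5 bits -> offset = 8

Answer: 2 2 8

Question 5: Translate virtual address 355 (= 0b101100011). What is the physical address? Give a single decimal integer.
Answer: 1315

Derivation:
vaddr = 355 = 0b101100011
Split: l1_idx=2, l2_idx=3, offset=3
L1[2] = 0
L2[0][3] = 41
paddr = 41 * 32 + 3 = 1315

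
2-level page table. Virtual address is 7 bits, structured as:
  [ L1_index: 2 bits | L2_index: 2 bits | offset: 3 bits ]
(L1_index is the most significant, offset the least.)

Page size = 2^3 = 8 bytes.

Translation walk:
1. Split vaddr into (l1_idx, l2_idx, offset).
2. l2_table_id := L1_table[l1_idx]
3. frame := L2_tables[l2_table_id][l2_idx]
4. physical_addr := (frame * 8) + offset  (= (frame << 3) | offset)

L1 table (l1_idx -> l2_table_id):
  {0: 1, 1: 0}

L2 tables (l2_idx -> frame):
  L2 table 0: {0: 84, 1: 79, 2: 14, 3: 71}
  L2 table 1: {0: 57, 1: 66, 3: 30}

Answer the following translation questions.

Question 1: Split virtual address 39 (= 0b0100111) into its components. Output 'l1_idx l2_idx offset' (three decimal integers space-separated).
vaddr = 39 = 0b0100111
  top 2 bits -> l1_idx = 1
  next 2 bits -> l2_idx = 0
  bottom 3 bits -> offset = 7

Answer: 1 0 7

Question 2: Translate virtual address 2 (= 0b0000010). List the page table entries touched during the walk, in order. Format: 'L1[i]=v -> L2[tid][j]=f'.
Answer: L1[0]=1 -> L2[1][0]=57

Derivation:
vaddr = 2 = 0b0000010
Split: l1_idx=0, l2_idx=0, offset=2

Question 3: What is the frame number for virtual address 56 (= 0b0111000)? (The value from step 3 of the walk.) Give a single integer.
Answer: 71

Derivation:
vaddr = 56: l1_idx=1, l2_idx=3
L1[1] = 0; L2[0][3] = 71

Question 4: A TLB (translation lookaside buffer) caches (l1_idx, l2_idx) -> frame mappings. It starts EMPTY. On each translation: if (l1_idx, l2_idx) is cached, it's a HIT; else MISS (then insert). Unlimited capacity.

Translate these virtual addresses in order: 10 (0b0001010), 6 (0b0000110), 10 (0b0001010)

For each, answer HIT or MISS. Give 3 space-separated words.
Answer: MISS MISS HIT

Derivation:
vaddr=10: (0,1) not in TLB -> MISS, insert
vaddr=6: (0,0) not in TLB -> MISS, insert
vaddr=10: (0,1) in TLB -> HIT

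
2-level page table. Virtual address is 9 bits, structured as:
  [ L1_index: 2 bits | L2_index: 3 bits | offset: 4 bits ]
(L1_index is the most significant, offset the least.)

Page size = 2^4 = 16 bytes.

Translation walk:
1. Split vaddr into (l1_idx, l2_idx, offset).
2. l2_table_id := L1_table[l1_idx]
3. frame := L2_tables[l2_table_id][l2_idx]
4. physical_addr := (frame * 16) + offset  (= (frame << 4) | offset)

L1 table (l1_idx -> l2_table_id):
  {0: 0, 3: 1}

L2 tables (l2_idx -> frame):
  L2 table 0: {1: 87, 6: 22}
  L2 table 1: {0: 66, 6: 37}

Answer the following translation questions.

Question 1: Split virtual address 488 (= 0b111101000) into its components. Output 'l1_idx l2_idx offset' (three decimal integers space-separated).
vaddr = 488 = 0b111101000
  top 2 bits -> l1_idx = 3
  next 3 bits -> l2_idx = 6
  bottom 4 bits -> offset = 8

Answer: 3 6 8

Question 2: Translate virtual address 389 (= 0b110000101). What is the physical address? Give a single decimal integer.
Answer: 1061

Derivation:
vaddr = 389 = 0b110000101
Split: l1_idx=3, l2_idx=0, offset=5
L1[3] = 1
L2[1][0] = 66
paddr = 66 * 16 + 5 = 1061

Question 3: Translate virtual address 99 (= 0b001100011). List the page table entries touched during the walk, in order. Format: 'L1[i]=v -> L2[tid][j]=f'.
Answer: L1[0]=0 -> L2[0][6]=22

Derivation:
vaddr = 99 = 0b001100011
Split: l1_idx=0, l2_idx=6, offset=3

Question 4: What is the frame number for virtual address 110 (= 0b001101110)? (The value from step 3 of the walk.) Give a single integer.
Answer: 22

Derivation:
vaddr = 110: l1_idx=0, l2_idx=6
L1[0] = 0; L2[0][6] = 22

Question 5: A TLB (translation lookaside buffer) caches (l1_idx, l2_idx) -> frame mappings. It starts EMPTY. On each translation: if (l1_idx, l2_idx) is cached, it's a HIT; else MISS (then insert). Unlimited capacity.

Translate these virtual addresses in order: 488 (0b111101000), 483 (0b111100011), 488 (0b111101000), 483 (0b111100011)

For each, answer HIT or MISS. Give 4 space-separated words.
vaddr=488: (3,6) not in TLB -> MISS, insert
vaddr=483: (3,6) in TLB -> HIT
vaddr=488: (3,6) in TLB -> HIT
vaddr=483: (3,6) in TLB -> HIT

Answer: MISS HIT HIT HIT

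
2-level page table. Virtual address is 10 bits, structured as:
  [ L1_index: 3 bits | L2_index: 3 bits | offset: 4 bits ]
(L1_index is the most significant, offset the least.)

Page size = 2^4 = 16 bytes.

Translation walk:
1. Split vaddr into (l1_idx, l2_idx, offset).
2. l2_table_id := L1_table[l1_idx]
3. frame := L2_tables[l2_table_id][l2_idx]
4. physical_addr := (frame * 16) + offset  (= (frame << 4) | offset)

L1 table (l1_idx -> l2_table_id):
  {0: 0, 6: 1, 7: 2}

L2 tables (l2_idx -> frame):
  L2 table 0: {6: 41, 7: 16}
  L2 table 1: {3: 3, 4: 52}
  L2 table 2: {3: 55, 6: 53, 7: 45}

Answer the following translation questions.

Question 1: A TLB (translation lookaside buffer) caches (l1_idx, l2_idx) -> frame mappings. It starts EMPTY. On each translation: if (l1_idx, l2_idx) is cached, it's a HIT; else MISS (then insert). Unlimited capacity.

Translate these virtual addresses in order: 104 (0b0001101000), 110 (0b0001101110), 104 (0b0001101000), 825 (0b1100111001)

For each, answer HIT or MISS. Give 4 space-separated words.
vaddr=104: (0,6) not in TLB -> MISS, insert
vaddr=110: (0,6) in TLB -> HIT
vaddr=104: (0,6) in TLB -> HIT
vaddr=825: (6,3) not in TLB -> MISS, insert

Answer: MISS HIT HIT MISS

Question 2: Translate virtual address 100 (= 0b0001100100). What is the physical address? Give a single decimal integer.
Answer: 660

Derivation:
vaddr = 100 = 0b0001100100
Split: l1_idx=0, l2_idx=6, offset=4
L1[0] = 0
L2[0][6] = 41
paddr = 41 * 16 + 4 = 660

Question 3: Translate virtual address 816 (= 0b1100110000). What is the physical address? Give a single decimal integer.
vaddr = 816 = 0b1100110000
Split: l1_idx=6, l2_idx=3, offset=0
L1[6] = 1
L2[1][3] = 3
paddr = 3 * 16 + 0 = 48

Answer: 48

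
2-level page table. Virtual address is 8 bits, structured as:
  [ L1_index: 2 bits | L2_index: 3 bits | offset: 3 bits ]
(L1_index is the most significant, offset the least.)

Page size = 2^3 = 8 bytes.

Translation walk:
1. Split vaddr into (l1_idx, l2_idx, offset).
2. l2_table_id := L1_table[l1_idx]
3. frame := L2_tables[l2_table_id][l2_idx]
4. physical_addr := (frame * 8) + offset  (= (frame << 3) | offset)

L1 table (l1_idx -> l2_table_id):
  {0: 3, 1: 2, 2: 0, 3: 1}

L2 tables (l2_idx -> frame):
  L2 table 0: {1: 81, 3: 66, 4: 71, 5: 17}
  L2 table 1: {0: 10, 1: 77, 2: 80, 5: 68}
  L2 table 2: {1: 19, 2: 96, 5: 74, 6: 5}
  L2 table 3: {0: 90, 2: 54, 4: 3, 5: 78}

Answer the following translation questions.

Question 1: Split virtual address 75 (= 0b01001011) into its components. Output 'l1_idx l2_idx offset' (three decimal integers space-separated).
vaddr = 75 = 0b01001011
  top 2 bits -> l1_idx = 1
  next 3 bits -> l2_idx = 1
  bottom 3 bits -> offset = 3

Answer: 1 1 3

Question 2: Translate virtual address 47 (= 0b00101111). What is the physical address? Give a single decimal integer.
Answer: 631

Derivation:
vaddr = 47 = 0b00101111
Split: l1_idx=0, l2_idx=5, offset=7
L1[0] = 3
L2[3][5] = 78
paddr = 78 * 8 + 7 = 631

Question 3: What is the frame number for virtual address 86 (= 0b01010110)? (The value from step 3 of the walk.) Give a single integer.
Answer: 96

Derivation:
vaddr = 86: l1_idx=1, l2_idx=2
L1[1] = 2; L2[2][2] = 96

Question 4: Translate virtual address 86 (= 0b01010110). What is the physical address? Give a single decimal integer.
Answer: 774

Derivation:
vaddr = 86 = 0b01010110
Split: l1_idx=1, l2_idx=2, offset=6
L1[1] = 2
L2[2][2] = 96
paddr = 96 * 8 + 6 = 774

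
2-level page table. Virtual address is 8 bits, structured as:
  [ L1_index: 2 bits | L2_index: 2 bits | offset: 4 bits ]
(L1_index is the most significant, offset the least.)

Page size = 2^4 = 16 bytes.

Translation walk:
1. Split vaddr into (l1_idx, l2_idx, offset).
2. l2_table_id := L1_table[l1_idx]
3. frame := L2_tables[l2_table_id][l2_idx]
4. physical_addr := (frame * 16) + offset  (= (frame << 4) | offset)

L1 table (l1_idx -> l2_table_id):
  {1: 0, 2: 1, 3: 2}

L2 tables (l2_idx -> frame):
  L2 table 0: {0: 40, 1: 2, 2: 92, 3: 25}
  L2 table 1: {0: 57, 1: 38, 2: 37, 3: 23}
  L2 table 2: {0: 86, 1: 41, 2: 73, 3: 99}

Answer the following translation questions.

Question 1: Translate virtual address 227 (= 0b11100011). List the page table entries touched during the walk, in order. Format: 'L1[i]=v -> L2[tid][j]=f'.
vaddr = 227 = 0b11100011
Split: l1_idx=3, l2_idx=2, offset=3

Answer: L1[3]=2 -> L2[2][2]=73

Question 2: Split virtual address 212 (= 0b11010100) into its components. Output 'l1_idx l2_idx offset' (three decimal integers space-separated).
Answer: 3 1 4

Derivation:
vaddr = 212 = 0b11010100
  top 2 bits -> l1_idx = 3
  next 2 bits -> l2_idx = 1
  bottom 4 bits -> offset = 4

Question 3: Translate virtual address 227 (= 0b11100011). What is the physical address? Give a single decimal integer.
vaddr = 227 = 0b11100011
Split: l1_idx=3, l2_idx=2, offset=3
L1[3] = 2
L2[2][2] = 73
paddr = 73 * 16 + 3 = 1171

Answer: 1171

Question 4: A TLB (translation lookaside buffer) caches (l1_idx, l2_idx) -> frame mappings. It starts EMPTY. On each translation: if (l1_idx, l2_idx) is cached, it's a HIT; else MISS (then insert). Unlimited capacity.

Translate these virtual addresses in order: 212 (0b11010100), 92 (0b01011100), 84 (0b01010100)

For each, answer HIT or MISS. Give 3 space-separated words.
Answer: MISS MISS HIT

Derivation:
vaddr=212: (3,1) not in TLB -> MISS, insert
vaddr=92: (1,1) not in TLB -> MISS, insert
vaddr=84: (1,1) in TLB -> HIT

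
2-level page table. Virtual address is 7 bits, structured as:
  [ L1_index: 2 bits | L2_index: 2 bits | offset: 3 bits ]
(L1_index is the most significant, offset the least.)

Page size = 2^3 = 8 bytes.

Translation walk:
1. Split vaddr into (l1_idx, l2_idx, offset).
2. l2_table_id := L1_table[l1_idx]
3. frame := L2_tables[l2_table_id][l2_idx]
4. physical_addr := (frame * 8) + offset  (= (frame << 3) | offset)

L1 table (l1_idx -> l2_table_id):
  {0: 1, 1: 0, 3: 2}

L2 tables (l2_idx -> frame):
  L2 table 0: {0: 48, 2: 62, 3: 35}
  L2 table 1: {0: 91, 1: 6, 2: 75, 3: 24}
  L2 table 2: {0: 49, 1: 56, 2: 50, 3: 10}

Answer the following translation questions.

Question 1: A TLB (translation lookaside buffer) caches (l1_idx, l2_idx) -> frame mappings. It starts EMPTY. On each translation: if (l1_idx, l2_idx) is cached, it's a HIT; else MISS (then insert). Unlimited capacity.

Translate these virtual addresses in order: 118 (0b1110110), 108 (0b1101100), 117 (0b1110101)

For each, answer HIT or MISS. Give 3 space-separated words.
vaddr=118: (3,2) not in TLB -> MISS, insert
vaddr=108: (3,1) not in TLB -> MISS, insert
vaddr=117: (3,2) in TLB -> HIT

Answer: MISS MISS HIT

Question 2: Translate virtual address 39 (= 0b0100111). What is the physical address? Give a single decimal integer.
vaddr = 39 = 0b0100111
Split: l1_idx=1, l2_idx=0, offset=7
L1[1] = 0
L2[0][0] = 48
paddr = 48 * 8 + 7 = 391

Answer: 391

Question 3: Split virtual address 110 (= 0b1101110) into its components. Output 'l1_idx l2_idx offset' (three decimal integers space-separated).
Answer: 3 1 6

Derivation:
vaddr = 110 = 0b1101110
  top 2 bits -> l1_idx = 3
  next 2 bits -> l2_idx = 1
  bottom 3 bits -> offset = 6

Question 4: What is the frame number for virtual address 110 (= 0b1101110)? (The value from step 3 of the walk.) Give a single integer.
vaddr = 110: l1_idx=3, l2_idx=1
L1[3] = 2; L2[2][1] = 56

Answer: 56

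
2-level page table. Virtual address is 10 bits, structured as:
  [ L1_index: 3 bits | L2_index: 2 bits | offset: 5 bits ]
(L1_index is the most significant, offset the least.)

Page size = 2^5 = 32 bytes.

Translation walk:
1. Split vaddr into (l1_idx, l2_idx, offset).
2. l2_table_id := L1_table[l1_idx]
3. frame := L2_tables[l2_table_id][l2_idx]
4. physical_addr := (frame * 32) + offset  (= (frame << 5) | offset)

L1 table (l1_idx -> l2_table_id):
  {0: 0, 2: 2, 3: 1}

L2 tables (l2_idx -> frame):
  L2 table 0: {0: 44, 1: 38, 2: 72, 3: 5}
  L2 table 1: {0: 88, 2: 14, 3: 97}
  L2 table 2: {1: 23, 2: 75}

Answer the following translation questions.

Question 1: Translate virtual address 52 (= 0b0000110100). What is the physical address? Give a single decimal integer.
Answer: 1236

Derivation:
vaddr = 52 = 0b0000110100
Split: l1_idx=0, l2_idx=1, offset=20
L1[0] = 0
L2[0][1] = 38
paddr = 38 * 32 + 20 = 1236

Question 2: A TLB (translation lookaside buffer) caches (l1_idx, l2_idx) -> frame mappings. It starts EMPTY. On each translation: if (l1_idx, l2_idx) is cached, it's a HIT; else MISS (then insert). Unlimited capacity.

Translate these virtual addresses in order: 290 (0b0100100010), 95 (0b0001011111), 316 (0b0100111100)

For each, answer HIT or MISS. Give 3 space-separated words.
Answer: MISS MISS HIT

Derivation:
vaddr=290: (2,1) not in TLB -> MISS, insert
vaddr=95: (0,2) not in TLB -> MISS, insert
vaddr=316: (2,1) in TLB -> HIT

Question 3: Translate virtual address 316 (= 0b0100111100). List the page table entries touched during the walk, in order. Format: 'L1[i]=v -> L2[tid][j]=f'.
vaddr = 316 = 0b0100111100
Split: l1_idx=2, l2_idx=1, offset=28

Answer: L1[2]=2 -> L2[2][1]=23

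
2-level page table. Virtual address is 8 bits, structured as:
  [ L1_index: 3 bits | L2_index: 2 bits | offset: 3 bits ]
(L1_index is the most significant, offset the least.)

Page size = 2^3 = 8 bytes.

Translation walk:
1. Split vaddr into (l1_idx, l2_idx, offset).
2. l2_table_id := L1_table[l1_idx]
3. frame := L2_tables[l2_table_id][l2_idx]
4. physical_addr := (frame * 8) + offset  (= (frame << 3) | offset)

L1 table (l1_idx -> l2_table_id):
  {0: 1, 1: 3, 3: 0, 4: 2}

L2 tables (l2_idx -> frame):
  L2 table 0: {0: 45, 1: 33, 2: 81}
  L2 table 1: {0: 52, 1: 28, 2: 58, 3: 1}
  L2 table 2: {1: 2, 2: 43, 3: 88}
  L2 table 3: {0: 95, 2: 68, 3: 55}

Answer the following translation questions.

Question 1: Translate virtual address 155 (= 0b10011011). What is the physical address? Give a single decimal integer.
vaddr = 155 = 0b10011011
Split: l1_idx=4, l2_idx=3, offset=3
L1[4] = 2
L2[2][3] = 88
paddr = 88 * 8 + 3 = 707

Answer: 707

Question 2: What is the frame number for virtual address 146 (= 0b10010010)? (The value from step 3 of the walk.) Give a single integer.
vaddr = 146: l1_idx=4, l2_idx=2
L1[4] = 2; L2[2][2] = 43

Answer: 43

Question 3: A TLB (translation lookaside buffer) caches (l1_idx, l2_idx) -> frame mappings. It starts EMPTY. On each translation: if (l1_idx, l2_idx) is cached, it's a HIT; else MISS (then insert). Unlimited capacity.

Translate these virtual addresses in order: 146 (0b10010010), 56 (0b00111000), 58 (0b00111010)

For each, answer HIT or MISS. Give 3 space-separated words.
vaddr=146: (4,2) not in TLB -> MISS, insert
vaddr=56: (1,3) not in TLB -> MISS, insert
vaddr=58: (1,3) in TLB -> HIT

Answer: MISS MISS HIT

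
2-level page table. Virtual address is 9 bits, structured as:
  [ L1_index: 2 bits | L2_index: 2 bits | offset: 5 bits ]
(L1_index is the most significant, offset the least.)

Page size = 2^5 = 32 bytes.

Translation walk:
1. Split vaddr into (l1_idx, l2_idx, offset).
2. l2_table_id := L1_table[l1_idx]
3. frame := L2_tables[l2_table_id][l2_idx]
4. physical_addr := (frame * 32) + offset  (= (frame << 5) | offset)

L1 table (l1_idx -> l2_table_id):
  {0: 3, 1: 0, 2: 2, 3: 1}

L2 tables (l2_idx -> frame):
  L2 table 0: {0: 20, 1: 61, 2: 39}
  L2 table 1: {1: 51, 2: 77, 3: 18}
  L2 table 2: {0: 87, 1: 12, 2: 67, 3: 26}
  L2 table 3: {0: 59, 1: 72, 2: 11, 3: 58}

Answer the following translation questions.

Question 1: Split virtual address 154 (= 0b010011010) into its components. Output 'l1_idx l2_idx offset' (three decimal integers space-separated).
Answer: 1 0 26

Derivation:
vaddr = 154 = 0b010011010
  top 2 bits -> l1_idx = 1
  next 2 bits -> l2_idx = 0
  bottom 5 bits -> offset = 26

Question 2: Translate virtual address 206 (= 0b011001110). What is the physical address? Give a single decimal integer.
Answer: 1262

Derivation:
vaddr = 206 = 0b011001110
Split: l1_idx=1, l2_idx=2, offset=14
L1[1] = 0
L2[0][2] = 39
paddr = 39 * 32 + 14 = 1262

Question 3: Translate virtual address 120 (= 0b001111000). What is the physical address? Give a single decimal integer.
vaddr = 120 = 0b001111000
Split: l1_idx=0, l2_idx=3, offset=24
L1[0] = 3
L2[3][3] = 58
paddr = 58 * 32 + 24 = 1880

Answer: 1880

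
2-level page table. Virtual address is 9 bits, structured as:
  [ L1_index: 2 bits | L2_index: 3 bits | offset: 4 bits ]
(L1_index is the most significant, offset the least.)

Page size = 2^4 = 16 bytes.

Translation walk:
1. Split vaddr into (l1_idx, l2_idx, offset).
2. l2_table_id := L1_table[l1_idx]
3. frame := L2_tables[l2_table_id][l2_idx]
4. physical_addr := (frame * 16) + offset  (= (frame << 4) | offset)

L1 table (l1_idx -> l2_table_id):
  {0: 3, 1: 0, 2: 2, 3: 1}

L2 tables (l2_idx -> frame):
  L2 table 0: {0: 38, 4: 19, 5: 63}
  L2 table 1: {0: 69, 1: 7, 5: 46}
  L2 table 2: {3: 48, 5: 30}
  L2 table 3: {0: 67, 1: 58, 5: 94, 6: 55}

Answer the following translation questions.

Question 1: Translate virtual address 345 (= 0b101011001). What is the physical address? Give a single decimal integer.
vaddr = 345 = 0b101011001
Split: l1_idx=2, l2_idx=5, offset=9
L1[2] = 2
L2[2][5] = 30
paddr = 30 * 16 + 9 = 489

Answer: 489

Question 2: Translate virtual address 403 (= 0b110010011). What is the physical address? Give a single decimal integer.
vaddr = 403 = 0b110010011
Split: l1_idx=3, l2_idx=1, offset=3
L1[3] = 1
L2[1][1] = 7
paddr = 7 * 16 + 3 = 115

Answer: 115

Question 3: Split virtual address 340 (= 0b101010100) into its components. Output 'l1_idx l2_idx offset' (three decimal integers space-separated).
vaddr = 340 = 0b101010100
  top 2 bits -> l1_idx = 2
  next 3 bits -> l2_idx = 5
  bottom 4 bits -> offset = 4

Answer: 2 5 4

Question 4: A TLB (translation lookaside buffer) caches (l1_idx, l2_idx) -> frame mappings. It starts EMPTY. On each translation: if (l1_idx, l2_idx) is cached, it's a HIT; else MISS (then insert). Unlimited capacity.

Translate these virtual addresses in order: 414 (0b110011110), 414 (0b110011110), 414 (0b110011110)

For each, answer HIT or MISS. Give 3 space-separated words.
Answer: MISS HIT HIT

Derivation:
vaddr=414: (3,1) not in TLB -> MISS, insert
vaddr=414: (3,1) in TLB -> HIT
vaddr=414: (3,1) in TLB -> HIT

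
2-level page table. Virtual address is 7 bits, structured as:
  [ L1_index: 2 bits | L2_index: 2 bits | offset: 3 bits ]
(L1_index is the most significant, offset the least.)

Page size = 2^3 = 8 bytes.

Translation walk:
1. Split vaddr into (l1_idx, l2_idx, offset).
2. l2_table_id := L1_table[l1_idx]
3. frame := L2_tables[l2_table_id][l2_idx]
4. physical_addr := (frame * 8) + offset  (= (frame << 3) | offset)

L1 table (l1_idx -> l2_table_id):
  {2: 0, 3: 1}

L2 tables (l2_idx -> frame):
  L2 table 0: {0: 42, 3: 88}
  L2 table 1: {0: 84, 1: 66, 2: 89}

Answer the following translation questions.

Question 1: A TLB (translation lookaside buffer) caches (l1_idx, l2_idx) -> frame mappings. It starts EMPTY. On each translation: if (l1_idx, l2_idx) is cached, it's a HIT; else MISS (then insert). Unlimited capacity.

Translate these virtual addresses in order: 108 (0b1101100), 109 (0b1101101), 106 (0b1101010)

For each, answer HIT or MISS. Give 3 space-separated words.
Answer: MISS HIT HIT

Derivation:
vaddr=108: (3,1) not in TLB -> MISS, insert
vaddr=109: (3,1) in TLB -> HIT
vaddr=106: (3,1) in TLB -> HIT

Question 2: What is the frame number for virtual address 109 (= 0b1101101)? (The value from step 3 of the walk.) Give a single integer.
Answer: 66

Derivation:
vaddr = 109: l1_idx=3, l2_idx=1
L1[3] = 1; L2[1][1] = 66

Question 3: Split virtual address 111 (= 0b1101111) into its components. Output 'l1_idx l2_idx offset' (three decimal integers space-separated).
vaddr = 111 = 0b1101111
  top 2 bits -> l1_idx = 3
  next 2 bits -> l2_idx = 1
  bottom 3 bits -> offset = 7

Answer: 3 1 7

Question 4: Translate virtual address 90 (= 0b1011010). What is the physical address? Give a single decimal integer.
Answer: 706

Derivation:
vaddr = 90 = 0b1011010
Split: l1_idx=2, l2_idx=3, offset=2
L1[2] = 0
L2[0][3] = 88
paddr = 88 * 8 + 2 = 706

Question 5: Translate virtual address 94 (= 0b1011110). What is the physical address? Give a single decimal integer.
Answer: 710

Derivation:
vaddr = 94 = 0b1011110
Split: l1_idx=2, l2_idx=3, offset=6
L1[2] = 0
L2[0][3] = 88
paddr = 88 * 8 + 6 = 710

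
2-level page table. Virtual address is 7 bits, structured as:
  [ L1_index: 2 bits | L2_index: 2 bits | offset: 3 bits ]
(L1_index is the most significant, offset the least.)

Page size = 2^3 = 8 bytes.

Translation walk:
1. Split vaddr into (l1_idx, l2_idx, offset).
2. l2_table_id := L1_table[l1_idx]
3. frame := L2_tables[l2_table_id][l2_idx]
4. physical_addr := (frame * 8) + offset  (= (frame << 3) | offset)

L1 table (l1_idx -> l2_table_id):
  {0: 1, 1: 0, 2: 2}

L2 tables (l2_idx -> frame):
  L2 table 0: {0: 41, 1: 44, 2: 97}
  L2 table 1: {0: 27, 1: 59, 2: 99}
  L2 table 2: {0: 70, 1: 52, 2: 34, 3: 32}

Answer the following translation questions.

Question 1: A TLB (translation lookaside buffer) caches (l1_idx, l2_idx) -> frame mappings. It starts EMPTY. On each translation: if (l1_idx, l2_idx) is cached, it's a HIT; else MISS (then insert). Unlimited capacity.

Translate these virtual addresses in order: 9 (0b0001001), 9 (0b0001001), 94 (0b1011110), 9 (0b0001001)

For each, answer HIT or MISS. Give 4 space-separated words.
Answer: MISS HIT MISS HIT

Derivation:
vaddr=9: (0,1) not in TLB -> MISS, insert
vaddr=9: (0,1) in TLB -> HIT
vaddr=94: (2,3) not in TLB -> MISS, insert
vaddr=9: (0,1) in TLB -> HIT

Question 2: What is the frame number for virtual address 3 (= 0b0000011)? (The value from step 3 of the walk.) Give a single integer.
vaddr = 3: l1_idx=0, l2_idx=0
L1[0] = 1; L2[1][0] = 27

Answer: 27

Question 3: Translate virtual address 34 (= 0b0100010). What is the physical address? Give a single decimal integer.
vaddr = 34 = 0b0100010
Split: l1_idx=1, l2_idx=0, offset=2
L1[1] = 0
L2[0][0] = 41
paddr = 41 * 8 + 2 = 330

Answer: 330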